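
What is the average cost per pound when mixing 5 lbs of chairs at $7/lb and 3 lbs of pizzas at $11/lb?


Cost of chairs:
5 x $7 = $35
Cost of pizzas:
3 x $11 = $33
Total cost: $35 + $33 = $68
Total weight: 8 lbs
Average: $68 / 8 = $8.50/lb

$8.50/lb


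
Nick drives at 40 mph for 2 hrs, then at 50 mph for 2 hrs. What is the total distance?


Leg 1 distance:
40 x 2 = 80 miles
Leg 2 distance:
50 x 2 = 100 miles
Total distance:
80 + 100 = 180 miles

180 miles


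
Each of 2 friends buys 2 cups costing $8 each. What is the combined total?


Cost per person:
2 x $8 = $16
Group total:
2 x $16 = $32

$32


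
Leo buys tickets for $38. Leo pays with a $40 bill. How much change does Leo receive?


Start with the amount paid:
$40
Subtract the price:
$40 - $38 = $2

$2


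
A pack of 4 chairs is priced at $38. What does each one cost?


Total cost: $38
Number of items: 4
Unit price: $38 / 4 = $9.50

$9.50


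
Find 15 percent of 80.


Convert percentage to decimal:
15% = 0.15
Multiply:
80 x 0.15 = 12

12


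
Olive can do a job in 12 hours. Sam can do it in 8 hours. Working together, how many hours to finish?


Olive's rate: 1/12 of the job per hour
Sam's rate: 1/8 of the job per hour
Combined rate: 1/12 + 1/8 = 5/24 per hour
Time = 1 / (5/24) = 24/5 = 4.8 hours

4.8 hours


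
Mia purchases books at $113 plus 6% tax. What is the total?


Calculate the tax:
6% of $113 = $6.78
Add tax to price:
$113 + $6.78 = $119.78

$119.78


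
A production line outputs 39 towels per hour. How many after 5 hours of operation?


Production rate: 39 towels per hour
Time: 5 hours
Total: 39 x 5 = 195 towels

195 towels


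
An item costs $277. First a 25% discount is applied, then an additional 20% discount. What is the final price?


First discount:
25% of $277 = $69.25
Price after first discount:
$277 - $69.25 = $207.75
Second discount:
20% of $207.75 = $41.55
Final price:
$207.75 - $41.55 = $166.20

$166.20


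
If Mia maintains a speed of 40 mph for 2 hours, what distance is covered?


Use the formula: distance = speed x time
Speed = 40 mph, Time = 2 hours
40 x 2 = 80 miles

80 miles


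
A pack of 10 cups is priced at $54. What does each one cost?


Total cost: $54
Number of items: 10
Unit price: $54 / 10 = $5.40

$5.40


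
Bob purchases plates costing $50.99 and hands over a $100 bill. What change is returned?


Start with the amount paid:
$100
Subtract the price:
$100 - $50.99 = $49.01

$49.01


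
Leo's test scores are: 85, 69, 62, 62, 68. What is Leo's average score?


Add the scores:
85 + 69 + 62 + 62 + 68 = 346
Divide by the number of tests:
346 / 5 = 69.2

69.2


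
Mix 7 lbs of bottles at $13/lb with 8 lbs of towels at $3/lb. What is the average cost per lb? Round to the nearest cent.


Cost of bottles:
7 x $13 = $91
Cost of towels:
8 x $3 = $24
Total cost: $91 + $24 = $115
Total weight: 15 lbs
Average: $115 / 15 = $7.6666... ≈ $7.67/lb

$7.67/lb


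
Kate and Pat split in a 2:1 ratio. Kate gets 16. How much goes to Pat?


Find the multiplier:
16 / 2 = 8
Apply to Pat's share:
1 x 8 = 8

8


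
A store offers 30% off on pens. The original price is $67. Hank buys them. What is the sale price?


Calculate the discount amount:
30% of $67 = $20.10
Subtract from original:
$67 - $20.10 = $46.90

$46.90


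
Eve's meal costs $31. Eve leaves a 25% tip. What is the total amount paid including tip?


Calculate the tip:
25% of $31 = $7.75
Add tip to meal cost:
$31 + $7.75 = $38.75

$38.75


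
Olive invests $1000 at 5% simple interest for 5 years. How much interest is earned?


Use the formula I = P x R x T / 100
P x R x T = 1000 x 5 x 5 = 25000
I = 25000 / 100 = $250

$250


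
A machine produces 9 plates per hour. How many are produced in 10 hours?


Production rate: 9 plates per hour
Time: 10 hours
Total: 9 x 10 = 90 plates

90 plates


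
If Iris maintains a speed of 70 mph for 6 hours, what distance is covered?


Use the formula: distance = speed x time
Speed = 70 mph, Time = 6 hours
70 x 6 = 420 miles

420 miles


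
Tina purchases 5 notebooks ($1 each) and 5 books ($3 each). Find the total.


Cost of notebooks:
5 x $1 = $5
Cost of books:
5 x $3 = $15
Add both:
$5 + $15 = $20

$20


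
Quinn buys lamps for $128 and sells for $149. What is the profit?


Selling price = $149
Cost price = $128
Profit = selling price - cost price:
Profit = $149 - $128 = $21

$21


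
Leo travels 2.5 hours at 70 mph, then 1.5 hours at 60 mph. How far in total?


Leg 1 distance:
70 x 2.5 = 175 miles
Leg 2 distance:
60 x 1.5 = 90 miles
Total distance:
175 + 90 = 265 miles

265 miles


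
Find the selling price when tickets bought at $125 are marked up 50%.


Calculate the markup amount:
50% of $125 = $62.50
Add to cost:
$125 + $62.50 = $187.50

$187.50


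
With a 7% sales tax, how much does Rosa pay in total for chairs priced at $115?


Calculate the tax:
7% of $115 = $8.05
Add tax to price:
$115 + $8.05 = $123.05

$123.05


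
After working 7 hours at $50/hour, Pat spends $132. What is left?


Calculate earnings:
7 x $50 = $350
Subtract spending:
$350 - $132 = $218

$218


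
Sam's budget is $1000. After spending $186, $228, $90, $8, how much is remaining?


Add up expenses:
$186 + $228 + $90 + $8 = $512
Subtract from budget:
$1000 - $512 = $488

$488


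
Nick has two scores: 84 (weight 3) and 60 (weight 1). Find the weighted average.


Weighted sum:
3 x 84 + 1 x 60 = 312
Total weight:
3 + 1 = 4
Weighted average:
312 / 4 = 78

78


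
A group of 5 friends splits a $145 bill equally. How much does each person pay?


Total bill: $145
Number of people: 5
Each pays: $145 / 5 = $29

$29


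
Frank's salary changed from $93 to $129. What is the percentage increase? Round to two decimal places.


Find the absolute change:
|129 - 93| = 36
Divide by original and multiply by 100:
36 / 93 x 100 = 38.7096...% ≈ 38.71%

38.71%


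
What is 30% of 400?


Convert percentage to decimal:
30% = 0.3
Multiply:
400 x 0.3 = 120

120


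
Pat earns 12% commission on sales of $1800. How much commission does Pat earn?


Convert rate to decimal:
12% = 0.12
Multiply by sales:
$1800 x 0.12 = $216

$216


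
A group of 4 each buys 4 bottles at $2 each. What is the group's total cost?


Cost per person:
4 x $2 = $8
Group total:
4 x $8 = $32

$32


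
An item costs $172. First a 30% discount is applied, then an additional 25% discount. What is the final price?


First discount:
30% of $172 = $51.60
Price after first discount:
$172 - $51.60 = $120.40
Second discount:
25% of $120.40 = $30.10
Final price:
$120.40 - $30.10 = $90.30

$90.30


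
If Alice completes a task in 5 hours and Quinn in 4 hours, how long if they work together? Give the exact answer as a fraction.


Alice's rate: 1/5 of the job per hour
Quinn's rate: 1/4 of the job per hour
Combined rate: 1/5 + 1/4 = 9/20 per hour
Time = 1 / (9/20) = 20/9 hours (≈ 2.22 hours)

20/9 hours


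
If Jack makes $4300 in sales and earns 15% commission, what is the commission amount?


Convert rate to decimal:
15% = 0.15
Multiply by sales:
$4300 x 0.15 = $645

$645


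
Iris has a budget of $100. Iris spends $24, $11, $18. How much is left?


Add up expenses:
$24 + $11 + $18 = $53
Subtract from budget:
$100 - $53 = $47

$47


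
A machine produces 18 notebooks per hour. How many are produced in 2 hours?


Production rate: 18 notebooks per hour
Time: 2 hours
Total: 18 x 2 = 36 notebooks

36 notebooks


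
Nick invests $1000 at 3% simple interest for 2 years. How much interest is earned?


Use the formula I = P x R x T / 100
P x R x T = 1000 x 3 x 2 = 6000
I = 6000 / 100 = $60

$60


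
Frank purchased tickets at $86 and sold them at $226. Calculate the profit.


Selling price = $226
Cost price = $86
Profit = selling price - cost price:
Profit = $226 - $86 = $140

$140


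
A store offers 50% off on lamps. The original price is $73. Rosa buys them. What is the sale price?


Calculate the discount amount:
50% of $73 = $36.50
Subtract from original:
$73 - $36.50 = $36.50

$36.50


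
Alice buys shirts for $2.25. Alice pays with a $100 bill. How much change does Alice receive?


Start with the amount paid:
$100
Subtract the price:
$100 - $2.25 = $97.75

$97.75


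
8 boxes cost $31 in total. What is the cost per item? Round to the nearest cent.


Total cost: $31
Number of items: 8
Unit price: $31 / 8 = $3.875 ≈ $3.88

$3.88


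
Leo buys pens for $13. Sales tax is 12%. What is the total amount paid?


Calculate the tax:
12% of $13 = $1.56
Add tax to price:
$13 + $1.56 = $14.56

$14.56


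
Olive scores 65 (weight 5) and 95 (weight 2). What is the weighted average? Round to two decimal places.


Weighted sum:
5 x 65 + 2 x 95 = 515
Total weight:
5 + 2 = 7
Weighted average:
515 / 7 = 73.5714... ≈ 73.57

73.57


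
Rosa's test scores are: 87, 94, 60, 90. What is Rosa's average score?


Add the scores:
87 + 94 + 60 + 90 = 331
Divide by the number of tests:
331 / 4 = 82.75

82.75


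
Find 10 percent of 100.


Convert percentage to decimal:
10% = 0.1
Multiply:
100 x 0.1 = 10

10


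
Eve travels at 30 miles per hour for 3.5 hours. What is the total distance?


Use the formula: distance = speed x time
Speed = 30 mph, Time = 3.5 hours
30 x 3.5 = 105 miles

105 miles


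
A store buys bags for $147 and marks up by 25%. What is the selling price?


Calculate the markup amount:
25% of $147 = $36.75
Add to cost:
$147 + $36.75 = $183.75

$183.75


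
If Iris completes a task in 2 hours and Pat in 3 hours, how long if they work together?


Iris's rate: 1/2 of the job per hour
Pat's rate: 1/3 of the job per hour
Combined rate: 1/2 + 1/3 = 5/6 per hour
Time = 1 / (5/6) = 6/5 = 1.2 hours

1.2 hours


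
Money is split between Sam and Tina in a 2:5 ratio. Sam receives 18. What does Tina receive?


Find the multiplier:
18 / 2 = 9
Apply to Tina's share:
5 x 9 = 45

45


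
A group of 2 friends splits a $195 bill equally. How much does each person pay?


Total bill: $195
Number of people: 2
Each pays: $195 / 2 = $97.50

$97.50


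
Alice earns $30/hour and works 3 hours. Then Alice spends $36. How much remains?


Calculate earnings:
3 x $30 = $90
Subtract spending:
$90 - $36 = $54

$54


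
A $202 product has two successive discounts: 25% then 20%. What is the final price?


First discount:
25% of $202 = $50.50
Price after first discount:
$202 - $50.50 = $151.50
Second discount:
20% of $151.50 = $30.30
Final price:
$151.50 - $30.30 = $121.20

$121.20


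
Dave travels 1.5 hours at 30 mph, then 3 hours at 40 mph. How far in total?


Leg 1 distance:
30 x 1.5 = 45 miles
Leg 2 distance:
40 x 3 = 120 miles
Total distance:
45 + 120 = 165 miles

165 miles


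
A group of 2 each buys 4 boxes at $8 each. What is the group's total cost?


Cost per person:
4 x $8 = $32
Group total:
2 x $32 = $64

$64


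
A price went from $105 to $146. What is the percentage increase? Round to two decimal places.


Find the absolute change:
|146 - 105| = 41
Divide by original and multiply by 100:
41 / 105 x 100 = 39.0476...% ≈ 39.05%

39.05%


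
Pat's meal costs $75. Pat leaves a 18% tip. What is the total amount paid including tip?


Calculate the tip:
18% of $75 = $13.50
Add tip to meal cost:
$75 + $13.50 = $88.50

$88.50


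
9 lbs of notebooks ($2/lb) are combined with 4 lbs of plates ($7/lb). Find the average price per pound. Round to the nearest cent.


Cost of notebooks:
9 x $2 = $18
Cost of plates:
4 x $7 = $28
Total cost: $18 + $28 = $46
Total weight: 13 lbs
Average: $46 / 13 = $3.5384... ≈ $3.54/lb

$3.54/lb


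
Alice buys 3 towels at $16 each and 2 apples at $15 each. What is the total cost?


Cost of towels:
3 x $16 = $48
Cost of apples:
2 x $15 = $30
Add both:
$48 + $30 = $78

$78


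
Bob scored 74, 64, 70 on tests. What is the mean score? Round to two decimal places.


Add the scores:
74 + 64 + 70 = 208
Divide by the number of tests:
208 / 3 = 69.3333... ≈ 69.33

69.33


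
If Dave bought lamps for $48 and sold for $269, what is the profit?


Selling price = $269
Cost price = $48
Profit = selling price - cost price:
Profit = $269 - $48 = $221

$221


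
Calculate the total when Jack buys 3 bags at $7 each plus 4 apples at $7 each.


Cost of bags:
3 x $7 = $21
Cost of apples:
4 x $7 = $28
Add both:
$21 + $28 = $49

$49


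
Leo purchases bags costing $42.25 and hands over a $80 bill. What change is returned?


Start with the amount paid:
$80
Subtract the price:
$80 - $42.25 = $37.75

$37.75


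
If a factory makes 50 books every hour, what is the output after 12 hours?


Production rate: 50 books per hour
Time: 12 hours
Total: 50 x 12 = 600 books

600 books


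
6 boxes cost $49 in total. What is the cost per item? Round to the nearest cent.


Total cost: $49
Number of items: 6
Unit price: $49 / 6 = $8.1666... ≈ $8.17

$8.17


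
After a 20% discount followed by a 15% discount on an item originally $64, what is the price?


First discount:
20% of $64 = $12.80
Price after first discount:
$64 - $12.80 = $51.20
Second discount:
15% of $51.20 = $7.68
Final price:
$51.20 - $7.68 = $43.52

$43.52


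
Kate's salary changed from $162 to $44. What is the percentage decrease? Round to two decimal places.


Find the absolute change:
|44 - 162| = 118
Divide by original and multiply by 100:
118 / 162 x 100 = 72.8395...% ≈ 72.84%

72.84%


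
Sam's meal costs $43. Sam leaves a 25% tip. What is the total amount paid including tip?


Calculate the tip:
25% of $43 = $10.75
Add tip to meal cost:
$43 + $10.75 = $53.75

$53.75


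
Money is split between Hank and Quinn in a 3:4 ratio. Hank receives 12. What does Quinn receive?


Find the multiplier:
12 / 3 = 4
Apply to Quinn's share:
4 x 4 = 16

16


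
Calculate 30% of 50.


Convert percentage to decimal:
30% = 0.3
Multiply:
50 x 0.3 = 15

15


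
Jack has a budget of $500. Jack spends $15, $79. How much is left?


Add up expenses:
$15 + $79 = $94
Subtract from budget:
$500 - $94 = $406

$406


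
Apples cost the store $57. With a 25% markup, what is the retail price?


Calculate the markup amount:
25% of $57 = $14.25
Add to cost:
$57 + $14.25 = $71.25

$71.25


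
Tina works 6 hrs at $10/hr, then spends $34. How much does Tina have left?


Calculate earnings:
6 x $10 = $60
Subtract spending:
$60 - $34 = $26

$26


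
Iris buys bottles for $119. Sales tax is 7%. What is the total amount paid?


Calculate the tax:
7% of $119 = $8.33
Add tax to price:
$119 + $8.33 = $127.33

$127.33


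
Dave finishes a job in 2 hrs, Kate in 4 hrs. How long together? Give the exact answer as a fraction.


Dave's rate: 1/2 of the job per hour
Kate's rate: 1/4 of the job per hour
Combined rate: 1/2 + 1/4 = 3/4 per hour
Time = 1 / (3/4) = 4/3 hours (≈ 1.33 hours)

4/3 hours


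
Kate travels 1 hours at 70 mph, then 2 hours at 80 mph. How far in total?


Leg 1 distance:
70 x 1 = 70 miles
Leg 2 distance:
80 x 2 = 160 miles
Total distance:
70 + 160 = 230 miles

230 miles


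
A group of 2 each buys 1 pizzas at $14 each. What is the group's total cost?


Cost per person:
1 x $14 = $14
Group total:
2 x $14 = $28

$28


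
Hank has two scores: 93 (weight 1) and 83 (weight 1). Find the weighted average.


Weighted sum:
1 x 93 + 1 x 83 = 176
Total weight:
1 + 1 = 2
Weighted average:
176 / 2 = 88

88


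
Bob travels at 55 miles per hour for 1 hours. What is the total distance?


Use the formula: distance = speed x time
Speed = 55 mph, Time = 1 hours
55 x 1 = 55 miles

55 miles


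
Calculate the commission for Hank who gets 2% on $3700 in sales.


Convert rate to decimal:
2% = 0.02
Multiply by sales:
$3700 x 0.02 = $74

$74


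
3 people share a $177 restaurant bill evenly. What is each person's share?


Total bill: $177
Number of people: 3
Each pays: $177 / 3 = $59

$59


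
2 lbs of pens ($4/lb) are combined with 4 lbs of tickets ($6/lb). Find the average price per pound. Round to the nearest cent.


Cost of pens:
2 x $4 = $8
Cost of tickets:
4 x $6 = $24
Total cost: $8 + $24 = $32
Total weight: 6 lbs
Average: $32 / 6 = $5.3333... ≈ $5.33/lb

$5.33/lb


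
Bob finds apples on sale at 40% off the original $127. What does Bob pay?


Calculate the discount amount:
40% of $127 = $50.80
Subtract from original:
$127 - $50.80 = $76.20

$76.20


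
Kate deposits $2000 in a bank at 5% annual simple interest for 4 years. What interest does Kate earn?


Use the formula I = P x R x T / 100
P x R x T = 2000 x 5 x 4 = 40000
I = 40000 / 100 = $400

$400


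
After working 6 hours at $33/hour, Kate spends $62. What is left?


Calculate earnings:
6 x $33 = $198
Subtract spending:
$198 - $62 = $136

$136


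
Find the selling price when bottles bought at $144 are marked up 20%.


Calculate the markup amount:
20% of $144 = $28.80
Add to cost:
$144 + $28.80 = $172.80

$172.80


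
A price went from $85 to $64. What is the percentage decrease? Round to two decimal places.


Find the absolute change:
|64 - 85| = 21
Divide by original and multiply by 100:
21 / 85 x 100 = 24.7058...% ≈ 24.71%

24.71%


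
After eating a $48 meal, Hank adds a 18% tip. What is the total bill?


Calculate the tip:
18% of $48 = $8.64
Add tip to meal cost:
$48 + $8.64 = $56.64

$56.64


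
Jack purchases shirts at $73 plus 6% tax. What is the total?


Calculate the tax:
6% of $73 = $4.38
Add tax to price:
$73 + $4.38 = $77.38

$77.38


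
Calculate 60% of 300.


Convert percentage to decimal:
60% = 0.6
Multiply:
300 x 0.6 = 180

180


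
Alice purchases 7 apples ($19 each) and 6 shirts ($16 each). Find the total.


Cost of apples:
7 x $19 = $133
Cost of shirts:
6 x $16 = $96
Add both:
$133 + $96 = $229

$229


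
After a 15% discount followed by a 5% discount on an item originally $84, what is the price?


First discount:
15% of $84 = $12.60
Price after first discount:
$84 - $12.60 = $71.40
Second discount:
5% of $71.40 = $3.57
Final price:
$71.40 - $3.57 = $67.83

$67.83


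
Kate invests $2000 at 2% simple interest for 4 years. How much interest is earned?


Use the formula I = P x R x T / 100
P x R x T = 2000 x 2 x 4 = 16000
I = 16000 / 100 = $160

$160


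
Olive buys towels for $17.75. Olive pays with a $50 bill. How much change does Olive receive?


Start with the amount paid:
$50
Subtract the price:
$50 - $17.75 = $32.25

$32.25


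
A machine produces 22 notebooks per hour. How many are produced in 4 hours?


Production rate: 22 notebooks per hour
Time: 4 hours
Total: 22 x 4 = 88 notebooks

88 notebooks


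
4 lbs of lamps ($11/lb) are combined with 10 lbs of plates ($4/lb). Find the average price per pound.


Cost of lamps:
4 x $11 = $44
Cost of plates:
10 x $4 = $40
Total cost: $44 + $40 = $84
Total weight: 14 lbs
Average: $84 / 14 = $6/lb

$6/lb


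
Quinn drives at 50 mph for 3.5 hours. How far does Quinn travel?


Use the formula: distance = speed x time
Speed = 50 mph, Time = 3.5 hours
50 x 3.5 = 175 miles

175 miles


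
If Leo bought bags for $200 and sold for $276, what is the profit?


Selling price = $276
Cost price = $200
Profit = selling price - cost price:
Profit = $276 - $200 = $76

$76


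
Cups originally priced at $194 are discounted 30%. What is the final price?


Calculate the discount amount:
30% of $194 = $58.20
Subtract from original:
$194 - $58.20 = $135.80

$135.80


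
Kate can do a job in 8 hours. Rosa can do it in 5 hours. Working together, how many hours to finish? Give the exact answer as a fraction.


Kate's rate: 1/8 of the job per hour
Rosa's rate: 1/5 of the job per hour
Combined rate: 1/8 + 1/5 = 13/40 per hour
Time = 1 / (13/40) = 40/13 hours (≈ 3.08 hours)

40/13 hours


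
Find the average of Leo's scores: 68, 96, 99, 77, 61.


Add the scores:
68 + 96 + 99 + 77 + 61 = 401
Divide by the number of tests:
401 / 5 = 80.2

80.2


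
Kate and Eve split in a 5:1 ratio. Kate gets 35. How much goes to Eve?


Find the multiplier:
35 / 5 = 7
Apply to Eve's share:
1 x 7 = 7

7


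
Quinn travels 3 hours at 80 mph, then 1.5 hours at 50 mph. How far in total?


Leg 1 distance:
80 x 3 = 240 miles
Leg 2 distance:
50 x 1.5 = 75 miles
Total distance:
240 + 75 = 315 miles

315 miles


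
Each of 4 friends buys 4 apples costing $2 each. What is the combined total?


Cost per person:
4 x $2 = $8
Group total:
4 x $8 = $32

$32


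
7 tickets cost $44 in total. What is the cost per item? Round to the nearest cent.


Total cost: $44
Number of items: 7
Unit price: $44 / 7 = $6.2857... ≈ $6.29

$6.29


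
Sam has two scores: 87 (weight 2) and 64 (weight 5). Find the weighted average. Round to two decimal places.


Weighted sum:
2 x 87 + 5 x 64 = 494
Total weight:
2 + 5 = 7
Weighted average:
494 / 7 = 70.5714... ≈ 70.57

70.57


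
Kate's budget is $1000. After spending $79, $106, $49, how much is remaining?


Add up expenses:
$79 + $106 + $49 = $234
Subtract from budget:
$1000 - $234 = $766

$766


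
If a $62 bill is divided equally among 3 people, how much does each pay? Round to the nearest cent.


Total bill: $62
Number of people: 3
Each pays: $62 / 3 = $20.6666... ≈ $20.67

$20.67


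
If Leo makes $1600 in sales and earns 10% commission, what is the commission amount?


Convert rate to decimal:
10% = 0.1
Multiply by sales:
$1600 x 0.1 = $160

$160


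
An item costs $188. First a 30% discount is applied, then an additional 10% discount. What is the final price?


First discount:
30% of $188 = $56.40
Price after first discount:
$188 - $56.40 = $131.60
Second discount:
10% of $131.60 = $13.16
Final price:
$131.60 - $13.16 = $118.44

$118.44


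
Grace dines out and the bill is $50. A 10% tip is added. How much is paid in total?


Calculate the tip:
10% of $50 = $5
Add tip to meal cost:
$50 + $5 = $55

$55


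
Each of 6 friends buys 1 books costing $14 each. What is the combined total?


Cost per person:
1 x $14 = $14
Group total:
6 x $14 = $84

$84


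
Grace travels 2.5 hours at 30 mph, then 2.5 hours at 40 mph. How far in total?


Leg 1 distance:
30 x 2.5 = 75 miles
Leg 2 distance:
40 x 2.5 = 100 miles
Total distance:
75 + 100 = 175 miles

175 miles


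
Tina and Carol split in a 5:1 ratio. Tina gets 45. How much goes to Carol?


Find the multiplier:
45 / 5 = 9
Apply to Carol's share:
1 x 9 = 9

9


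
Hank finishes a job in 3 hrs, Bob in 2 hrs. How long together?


Hank's rate: 1/3 of the job per hour
Bob's rate: 1/2 of the job per hour
Combined rate: 1/3 + 1/2 = 5/6 per hour
Time = 1 / (5/6) = 6/5 = 1.2 hours

1.2 hours


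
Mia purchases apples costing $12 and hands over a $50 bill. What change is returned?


Start with the amount paid:
$50
Subtract the price:
$50 - $12 = $38

$38


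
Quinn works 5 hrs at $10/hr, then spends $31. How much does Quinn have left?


Calculate earnings:
5 x $10 = $50
Subtract spending:
$50 - $31 = $19

$19


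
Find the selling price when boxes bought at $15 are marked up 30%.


Calculate the markup amount:
30% of $15 = $4.50
Add to cost:
$15 + $4.50 = $19.50

$19.50


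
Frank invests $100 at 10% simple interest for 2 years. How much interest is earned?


Use the formula I = P x R x T / 100
P x R x T = 100 x 10 x 2 = 2000
I = 2000 / 100 = $20

$20


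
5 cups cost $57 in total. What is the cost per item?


Total cost: $57
Number of items: 5
Unit price: $57 / 5 = $11.40

$11.40


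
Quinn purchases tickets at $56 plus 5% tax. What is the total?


Calculate the tax:
5% of $56 = $2.80
Add tax to price:
$56 + $2.80 = $58.80

$58.80


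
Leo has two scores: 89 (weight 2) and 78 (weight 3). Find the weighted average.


Weighted sum:
2 x 89 + 3 x 78 = 412
Total weight:
2 + 3 = 5
Weighted average:
412 / 5 = 82.4

82.4


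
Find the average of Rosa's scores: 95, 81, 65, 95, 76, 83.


Add the scores:
95 + 81 + 65 + 95 + 76 + 83 = 495
Divide by the number of tests:
495 / 6 = 82.5

82.5


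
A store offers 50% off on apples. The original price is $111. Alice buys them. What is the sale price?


Calculate the discount amount:
50% of $111 = $55.50
Subtract from original:
$111 - $55.50 = $55.50

$55.50


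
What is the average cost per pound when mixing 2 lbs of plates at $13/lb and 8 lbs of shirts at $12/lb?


Cost of plates:
2 x $13 = $26
Cost of shirts:
8 x $12 = $96
Total cost: $26 + $96 = $122
Total weight: 10 lbs
Average: $122 / 10 = $12.20/lb

$12.20/lb


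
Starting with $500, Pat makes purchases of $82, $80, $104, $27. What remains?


Add up expenses:
$82 + $80 + $104 + $27 = $293
Subtract from budget:
$500 - $293 = $207

$207


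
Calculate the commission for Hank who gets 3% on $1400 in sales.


Convert rate to decimal:
3% = 0.03
Multiply by sales:
$1400 x 0.03 = $42

$42


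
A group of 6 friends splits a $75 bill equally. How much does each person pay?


Total bill: $75
Number of people: 6
Each pays: $75 / 6 = $12.50

$12.50


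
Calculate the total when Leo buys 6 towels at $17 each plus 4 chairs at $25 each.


Cost of towels:
6 x $17 = $102
Cost of chairs:
4 x $25 = $100
Add both:
$102 + $100 = $202

$202


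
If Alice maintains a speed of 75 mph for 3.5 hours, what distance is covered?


Use the formula: distance = speed x time
Speed = 75 mph, Time = 3.5 hours
75 x 3.5 = 262.5 miles

262.5 miles


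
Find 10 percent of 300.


Convert percentage to decimal:
10% = 0.1
Multiply:
300 x 0.1 = 30

30


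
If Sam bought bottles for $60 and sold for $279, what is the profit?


Selling price = $279
Cost price = $60
Profit = selling price - cost price:
Profit = $279 - $60 = $219

$219


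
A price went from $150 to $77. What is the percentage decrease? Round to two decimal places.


Find the absolute change:
|77 - 150| = 73
Divide by original and multiply by 100:
73 / 150 x 100 = 48.6666...% ≈ 48.67%

48.67%


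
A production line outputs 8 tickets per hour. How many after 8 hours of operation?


Production rate: 8 tickets per hour
Time: 8 hours
Total: 8 x 8 = 64 tickets

64 tickets


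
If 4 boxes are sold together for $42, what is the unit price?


Total cost: $42
Number of items: 4
Unit price: $42 / 4 = $10.50

$10.50


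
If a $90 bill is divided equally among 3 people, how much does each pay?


Total bill: $90
Number of people: 3
Each pays: $90 / 3 = $30

$30


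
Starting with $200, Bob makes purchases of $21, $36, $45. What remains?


Add up expenses:
$21 + $36 + $45 = $102
Subtract from budget:
$200 - $102 = $98

$98


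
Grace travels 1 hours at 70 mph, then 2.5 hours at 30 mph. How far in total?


Leg 1 distance:
70 x 1 = 70 miles
Leg 2 distance:
30 x 2.5 = 75 miles
Total distance:
70 + 75 = 145 miles

145 miles


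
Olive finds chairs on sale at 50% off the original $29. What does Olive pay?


Calculate the discount amount:
50% of $29 = $14.50
Subtract from original:
$29 - $14.50 = $14.50

$14.50


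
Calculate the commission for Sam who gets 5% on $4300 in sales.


Convert rate to decimal:
5% = 0.05
Multiply by sales:
$4300 x 0.05 = $215

$215


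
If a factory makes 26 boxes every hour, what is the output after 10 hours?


Production rate: 26 boxes per hour
Time: 10 hours
Total: 26 x 10 = 260 boxes

260 boxes


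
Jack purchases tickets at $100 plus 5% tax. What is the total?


Calculate the tax:
5% of $100 = $5
Add tax to price:
$100 + $5 = $105

$105


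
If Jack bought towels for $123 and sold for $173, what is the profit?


Selling price = $173
Cost price = $123
Profit = selling price - cost price:
Profit = $173 - $123 = $50

$50


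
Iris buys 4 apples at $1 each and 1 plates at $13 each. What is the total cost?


Cost of apples:
4 x $1 = $4
Cost of plates:
1 x $13 = $13
Add both:
$4 + $13 = $17

$17


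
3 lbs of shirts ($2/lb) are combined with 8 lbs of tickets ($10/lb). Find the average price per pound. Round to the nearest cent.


Cost of shirts:
3 x $2 = $6
Cost of tickets:
8 x $10 = $80
Total cost: $6 + $80 = $86
Total weight: 11 lbs
Average: $86 / 11 = $7.8181... ≈ $7.82/lb

$7.82/lb


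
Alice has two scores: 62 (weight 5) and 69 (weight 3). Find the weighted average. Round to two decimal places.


Weighted sum:
5 x 62 + 3 x 69 = 517
Total weight:
5 + 3 = 8
Weighted average:
517 / 8 = 64.625 ≈ 64.63

64.63


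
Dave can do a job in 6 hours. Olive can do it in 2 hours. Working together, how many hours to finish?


Dave's rate: 1/6 of the job per hour
Olive's rate: 1/2 of the job per hour
Combined rate: 1/6 + 1/2 = 2/3 per hour
Time = 1 / (2/3) = 3/2 = 1.5 hours

1.5 hours


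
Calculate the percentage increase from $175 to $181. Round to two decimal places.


Find the absolute change:
|181 - 175| = 6
Divide by original and multiply by 100:
6 / 175 x 100 = 3.4285...% ≈ 3.43%

3.43%


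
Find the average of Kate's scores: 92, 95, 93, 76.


Add the scores:
92 + 95 + 93 + 76 = 356
Divide by the number of tests:
356 / 4 = 89

89


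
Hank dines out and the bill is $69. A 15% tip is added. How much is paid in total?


Calculate the tip:
15% of $69 = $10.35
Add tip to meal cost:
$69 + $10.35 = $79.35

$79.35


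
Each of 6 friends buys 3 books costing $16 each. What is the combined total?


Cost per person:
3 x $16 = $48
Group total:
6 x $48 = $288

$288


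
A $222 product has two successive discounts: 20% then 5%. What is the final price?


First discount:
20% of $222 = $44.40
Price after first discount:
$222 - $44.40 = $177.60
Second discount:
5% of $177.60 = $8.88
Final price:
$177.60 - $8.88 = $168.72

$168.72


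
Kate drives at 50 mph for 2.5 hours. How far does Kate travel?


Use the formula: distance = speed x time
Speed = 50 mph, Time = 2.5 hours
50 x 2.5 = 125 miles

125 miles


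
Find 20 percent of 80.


Convert percentage to decimal:
20% = 0.2
Multiply:
80 x 0.2 = 16

16


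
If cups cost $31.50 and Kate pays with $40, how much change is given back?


Start with the amount paid:
$40
Subtract the price:
$40 - $31.50 = $8.50

$8.50


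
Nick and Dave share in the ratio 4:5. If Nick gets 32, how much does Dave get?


Find the multiplier:
32 / 4 = 8
Apply to Dave's share:
5 x 8 = 40

40


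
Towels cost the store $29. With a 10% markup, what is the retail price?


Calculate the markup amount:
10% of $29 = $2.90
Add to cost:
$29 + $2.90 = $31.90

$31.90


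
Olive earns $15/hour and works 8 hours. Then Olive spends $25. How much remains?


Calculate earnings:
8 x $15 = $120
Subtract spending:
$120 - $25 = $95

$95


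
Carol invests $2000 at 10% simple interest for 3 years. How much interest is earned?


Use the formula I = P x R x T / 100
P x R x T = 2000 x 10 x 3 = 60000
I = 60000 / 100 = $600

$600


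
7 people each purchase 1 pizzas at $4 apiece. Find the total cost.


Cost per person:
1 x $4 = $4
Group total:
7 x $4 = $28

$28


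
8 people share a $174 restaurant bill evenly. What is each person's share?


Total bill: $174
Number of people: 8
Each pays: $174 / 8 = $21.75

$21.75


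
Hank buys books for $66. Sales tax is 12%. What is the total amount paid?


Calculate the tax:
12% of $66 = $7.92
Add tax to price:
$66 + $7.92 = $73.92

$73.92


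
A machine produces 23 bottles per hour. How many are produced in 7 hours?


Production rate: 23 bottles per hour
Time: 7 hours
Total: 23 x 7 = 161 bottles

161 bottles


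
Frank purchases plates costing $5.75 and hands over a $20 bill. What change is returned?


Start with the amount paid:
$20
Subtract the price:
$20 - $5.75 = $14.25

$14.25


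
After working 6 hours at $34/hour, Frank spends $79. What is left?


Calculate earnings:
6 x $34 = $204
Subtract spending:
$204 - $79 = $125

$125


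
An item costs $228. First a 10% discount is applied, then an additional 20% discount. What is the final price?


First discount:
10% of $228 = $22.80
Price after first discount:
$228 - $22.80 = $205.20
Second discount:
20% of $205.20 = $41.04
Final price:
$205.20 - $41.04 = $164.16

$164.16


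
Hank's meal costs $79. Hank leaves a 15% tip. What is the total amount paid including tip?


Calculate the tip:
15% of $79 = $11.85
Add tip to meal cost:
$79 + $11.85 = $90.85

$90.85


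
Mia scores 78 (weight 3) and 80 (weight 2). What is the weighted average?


Weighted sum:
3 x 78 + 2 x 80 = 394
Total weight:
3 + 2 = 5
Weighted average:
394 / 5 = 78.8

78.8


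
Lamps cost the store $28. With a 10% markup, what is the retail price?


Calculate the markup amount:
10% of $28 = $2.80
Add to cost:
$28 + $2.80 = $30.80

$30.80


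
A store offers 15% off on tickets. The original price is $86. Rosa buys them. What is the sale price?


Calculate the discount amount:
15% of $86 = $12.90
Subtract from original:
$86 - $12.90 = $73.10

$73.10


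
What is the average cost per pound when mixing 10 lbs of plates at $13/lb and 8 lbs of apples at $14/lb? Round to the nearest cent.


Cost of plates:
10 x $13 = $130
Cost of apples:
8 x $14 = $112
Total cost: $130 + $112 = $242
Total weight: 18 lbs
Average: $242 / 18 = $13.4444... ≈ $13.44/lb

$13.44/lb


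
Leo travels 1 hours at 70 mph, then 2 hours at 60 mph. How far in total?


Leg 1 distance:
70 x 1 = 70 miles
Leg 2 distance:
60 x 2 = 120 miles
Total distance:
70 + 120 = 190 miles

190 miles


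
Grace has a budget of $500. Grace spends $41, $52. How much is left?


Add up expenses:
$41 + $52 = $93
Subtract from budget:
$500 - $93 = $407

$407


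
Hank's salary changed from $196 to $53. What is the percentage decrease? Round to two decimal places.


Find the absolute change:
|53 - 196| = 143
Divide by original and multiply by 100:
143 / 196 x 100 = 72.9591...% ≈ 72.96%

72.96%


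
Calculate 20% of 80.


Convert percentage to decimal:
20% = 0.2
Multiply:
80 x 0.2 = 16

16


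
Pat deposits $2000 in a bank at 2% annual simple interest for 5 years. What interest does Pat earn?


Use the formula I = P x R x T / 100
P x R x T = 2000 x 2 x 5 = 20000
I = 20000 / 100 = $200

$200


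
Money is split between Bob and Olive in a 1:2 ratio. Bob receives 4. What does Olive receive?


Find the multiplier:
4 / 1 = 4
Apply to Olive's share:
2 x 4 = 8

8


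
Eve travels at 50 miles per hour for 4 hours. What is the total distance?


Use the formula: distance = speed x time
Speed = 50 mph, Time = 4 hours
50 x 4 = 200 miles

200 miles


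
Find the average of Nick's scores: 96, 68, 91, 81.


Add the scores:
96 + 68 + 91 + 81 = 336
Divide by the number of tests:
336 / 4 = 84

84


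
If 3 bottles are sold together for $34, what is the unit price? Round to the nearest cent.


Total cost: $34
Number of items: 3
Unit price: $34 / 3 = $11.3333... ≈ $11.33

$11.33


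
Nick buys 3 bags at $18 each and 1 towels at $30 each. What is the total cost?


Cost of bags:
3 x $18 = $54
Cost of towels:
1 x $30 = $30
Add both:
$54 + $30 = $84

$84


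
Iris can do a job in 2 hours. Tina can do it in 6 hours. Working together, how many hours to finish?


Iris's rate: 1/2 of the job per hour
Tina's rate: 1/6 of the job per hour
Combined rate: 1/2 + 1/6 = 2/3 per hour
Time = 1 / (2/3) = 3/2 = 1.5 hours

1.5 hours


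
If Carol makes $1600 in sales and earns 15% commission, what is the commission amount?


Convert rate to decimal:
15% = 0.15
Multiply by sales:
$1600 x 0.15 = $240

$240


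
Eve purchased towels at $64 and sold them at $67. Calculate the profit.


Selling price = $67
Cost price = $64
Profit = selling price - cost price:
Profit = $67 - $64 = $3

$3


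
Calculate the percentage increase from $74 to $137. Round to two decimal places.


Find the absolute change:
|137 - 74| = 63
Divide by original and multiply by 100:
63 / 74 x 100 = 85.1351...% ≈ 85.14%

85.14%


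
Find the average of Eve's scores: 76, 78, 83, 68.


Add the scores:
76 + 78 + 83 + 68 = 305
Divide by the number of tests:
305 / 4 = 76.25

76.25


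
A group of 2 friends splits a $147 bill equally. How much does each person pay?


Total bill: $147
Number of people: 2
Each pays: $147 / 2 = $73.50

$73.50


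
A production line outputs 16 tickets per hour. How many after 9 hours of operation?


Production rate: 16 tickets per hour
Time: 9 hours
Total: 16 x 9 = 144 tickets

144 tickets


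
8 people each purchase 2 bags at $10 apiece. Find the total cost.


Cost per person:
2 x $10 = $20
Group total:
8 x $20 = $160

$160


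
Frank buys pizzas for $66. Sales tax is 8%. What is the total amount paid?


Calculate the tax:
8% of $66 = $5.28
Add tax to price:
$66 + $5.28 = $71.28

$71.28


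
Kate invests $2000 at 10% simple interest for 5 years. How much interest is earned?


Use the formula I = P x R x T / 100
P x R x T = 2000 x 10 x 5 = 100000
I = 100000 / 100 = $1000

$1000


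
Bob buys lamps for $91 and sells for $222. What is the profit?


Selling price = $222
Cost price = $91
Profit = selling price - cost price:
Profit = $222 - $91 = $131

$131


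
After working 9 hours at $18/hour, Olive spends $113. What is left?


Calculate earnings:
9 x $18 = $162
Subtract spending:
$162 - $113 = $49

$49


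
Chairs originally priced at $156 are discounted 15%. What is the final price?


Calculate the discount amount:
15% of $156 = $23.40
Subtract from original:
$156 - $23.40 = $132.60

$132.60


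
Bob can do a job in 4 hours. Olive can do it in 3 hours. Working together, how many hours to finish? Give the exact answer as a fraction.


Bob's rate: 1/4 of the job per hour
Olive's rate: 1/3 of the job per hour
Combined rate: 1/4 + 1/3 = 7/12 per hour
Time = 1 / (7/12) = 12/7 hours (≈ 1.71 hours)

12/7 hours


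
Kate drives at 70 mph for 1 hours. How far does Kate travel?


Use the formula: distance = speed x time
Speed = 70 mph, Time = 1 hours
70 x 1 = 70 miles

70 miles


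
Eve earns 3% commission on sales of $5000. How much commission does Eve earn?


Convert rate to decimal:
3% = 0.03
Multiply by sales:
$5000 x 0.03 = $150

$150


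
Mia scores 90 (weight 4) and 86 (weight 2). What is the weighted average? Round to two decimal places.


Weighted sum:
4 x 90 + 2 x 86 = 532
Total weight:
4 + 2 = 6
Weighted average:
532 / 6 = 88.6666... ≈ 88.67

88.67


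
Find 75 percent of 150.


Convert percentage to decimal:
75% = 0.75
Multiply:
150 x 0.75 = 112.5

112.5


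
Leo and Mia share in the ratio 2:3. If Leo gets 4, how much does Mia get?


Find the multiplier:
4 / 2 = 2
Apply to Mia's share:
3 x 2 = 6

6


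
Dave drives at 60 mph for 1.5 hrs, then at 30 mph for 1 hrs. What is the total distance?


Leg 1 distance:
60 x 1.5 = 90 miles
Leg 2 distance:
30 x 1 = 30 miles
Total distance:
90 + 30 = 120 miles

120 miles


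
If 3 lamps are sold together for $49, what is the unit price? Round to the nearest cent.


Total cost: $49
Number of items: 3
Unit price: $49 / 3 = $16.3333... ≈ $16.33

$16.33


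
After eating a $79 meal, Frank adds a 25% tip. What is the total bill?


Calculate the tip:
25% of $79 = $19.75
Add tip to meal cost:
$79 + $19.75 = $98.75

$98.75


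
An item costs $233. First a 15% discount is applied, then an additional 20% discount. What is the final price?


First discount:
15% of $233 = $34.95
Price after first discount:
$233 - $34.95 = $198.05
Second discount:
20% of $198.05 = $39.61
Final price:
$198.05 - $39.61 = $158.44

$158.44
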